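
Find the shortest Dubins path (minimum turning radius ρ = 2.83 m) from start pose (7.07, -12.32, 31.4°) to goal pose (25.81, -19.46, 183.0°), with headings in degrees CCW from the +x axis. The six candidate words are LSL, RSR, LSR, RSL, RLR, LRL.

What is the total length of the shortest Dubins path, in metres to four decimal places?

27.5158 m

Let ψ = atan2(Δy, Δx) = atan2(-7.14, 18.74) = -20.8570° be the start→goal bearing.
Normalize: d = |goal − start| / ρ = 20.054107/2.83 = 7.086257, α = (θ_start − ψ) mod 360° = 52.2570° = 0.912057 rad, β = (θ_goal − ψ) mod 360° = 203.8570° = 3.557976 rad.
Common terms: sin α = 0.790764, cos α = 0.612121, sin β = -0.404455, cos β = -0.914558, cos(α−β) = -0.879649, d² = 50.215036. Work in radians in the unit-radius frame; every candidate has L = ρ·(t + p + q).
LSL: p² = 2 + d² − 2cos(α−β) + 2d(sin α − sin β) = 70.913601; p = √p² = 8.421021; φ = atan2(cos β − cos α, d + sin α − sin β) = -0.182302 rad; t = (φ − α) mod 2π = 5.188827 rad, q = (β − φ) mod 2π = 3.740278 rad → L = 2.83·(5.188827 + 8.421021 + 3.740278) = 2.83·17.350126 = 49.100856 m
RSR: p² = 2 + d² − 2cos(α−β) + 2d(sin β − sin α) = 37.035065; p = √p² = 6.085644; φ = atan2(cos α − cos β, d − sin α + sin β) = 0.253574 rad; t = (α − φ) mod 2π = 0.658482 rad, q = (φ − β) mod 2π = 2.978784 rad → L = 2.83·(0.658482 + 6.085644 + 2.978784) = 2.83·9.722910 = 27.515836 m
LSR: p² = d² − 2 + 2cos(α−β) + 2d(sin α + sin β) = 51.930709; p = √p² = 7.206296; φ = atan2(−cos α − cos β, d + sin α + sin β) − atan2(−2, p) = 0.311172 rad; t = (φ − α) mod 2π = 5.682301 rad, q = (φ − β) mod 2π = 3.036382 rad → L = 2.83·(5.682301 + 7.206296 + 3.036382) = 2.83·15.924979 = 45.067692 m
RSL: p² = d² − 2 + 2cos(α−β) − 2d(sin α + sin β) = 40.980769; p = √p² = 6.401622; φ = atan2(cos α + cos β, d − sin α − sin β) − atan2(2, p) = -0.347922 rad; t = (α − φ) mod 2π = 1.259979 rad, q = (β − φ) mod 2π = 3.905898 rad → L = 2.83·(1.259979 + 6.401622 + 3.905898) = 2.83·11.567500 = 32.736024 m
RLR: c = (6 − d² + 2cos(α−β) + 2d(sin α − sin β))/8 = -3.629383, |c| > 1 → infeasible
LRL: c = (6 − d² + 2cos(α−β) − 2d(sin α − sin β))/8 = -7.864200, |c| > 1 → infeasible
Shortest: RSR with L = 27.515836 m ≈ 27.5158 m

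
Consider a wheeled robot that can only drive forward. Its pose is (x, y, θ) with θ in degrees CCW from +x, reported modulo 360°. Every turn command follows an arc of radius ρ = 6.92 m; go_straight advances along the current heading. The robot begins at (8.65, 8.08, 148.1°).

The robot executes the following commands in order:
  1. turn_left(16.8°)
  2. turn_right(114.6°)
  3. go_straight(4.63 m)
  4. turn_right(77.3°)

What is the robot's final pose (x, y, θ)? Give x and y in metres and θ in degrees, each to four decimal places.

set_pose: (x, y, θ) = (8.6500, 8.0800, 148.1000°), ρ = 6.92
turn_left(16.8°): centre at ρ to the left, rotate +16.8° → (6.7959, 8.8862, 164.9000°)
turn_right(114.6°): centre at ρ to the right, rotate −114.6° → (3.2743, 19.9875, 50.3000°)
go_straight(4.63): x += 4.63·cos θ, y += 4.63·sin θ → (6.2318, 23.5499, 50.3000°)
turn_right(77.3°): centre at ρ to the right, rotate −77.3° → (14.6977, 25.2953, -27.0000° ≡ 333.0000°)

(14.6977, 25.2953, 333.0000°)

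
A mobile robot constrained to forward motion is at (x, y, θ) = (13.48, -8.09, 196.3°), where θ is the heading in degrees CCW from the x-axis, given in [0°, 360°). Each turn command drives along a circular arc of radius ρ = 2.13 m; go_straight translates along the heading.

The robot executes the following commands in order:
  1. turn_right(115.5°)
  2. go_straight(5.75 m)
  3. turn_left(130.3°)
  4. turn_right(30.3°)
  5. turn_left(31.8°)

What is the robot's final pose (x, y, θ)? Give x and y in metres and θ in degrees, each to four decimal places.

set_pose: (x, y, θ) = (13.4800, -8.0900, 196.3000°), ρ = 2.13
turn_right(115.5°): centre at ρ to the right, rotate −115.5° → (10.7796, -5.7051, 80.8000°)
go_straight(5.75): x += 5.75·cos θ, y += 5.75·sin θ → (11.6989, -0.0290, 80.8000°)
turn_left(130.3°): centre at ρ to the left, rotate +130.3° → (8.4961, 2.1354, 211.1000°)
turn_right(30.3°): centre at ρ to the right, rotate −30.3° → (7.4256, 1.8294, 180.8000°)
turn_left(31.8°): centre at ρ to the left, rotate +31.8° → (6.3078, 1.4940, 212.6000°)

(6.3078, 1.4940, 212.6000°)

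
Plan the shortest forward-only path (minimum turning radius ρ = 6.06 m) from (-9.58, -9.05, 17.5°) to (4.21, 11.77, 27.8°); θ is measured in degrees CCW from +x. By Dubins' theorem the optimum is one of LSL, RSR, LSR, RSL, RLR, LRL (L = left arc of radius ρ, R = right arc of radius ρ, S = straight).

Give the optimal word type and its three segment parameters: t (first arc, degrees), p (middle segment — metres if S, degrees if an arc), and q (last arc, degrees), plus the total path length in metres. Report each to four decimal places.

LSR: t = 45.7894°, p = 16.9348 m, q = 35.4894°, L = 25.5314 m

Let ψ = atan2(Δy, Δx) = atan2(20.82, 13.79) = 56.4817° be the start→goal bearing.
Normalize: d = |goal − start| / ρ = 24.972715/6.06 = 4.120910, α = (θ_start − ψ) mod 360° = 321.0183° = 5.602826 rad, β = (θ_goal − ψ) mod 360° = 331.3183° = 5.782594 rad.
Common terms: sin α = -0.629073, cos α = 0.777346, sin β = -0.479944, cos β = 0.877299, cos(α−β) = 0.983885, d² = 16.981900. Work in radians in the unit-radius frame; every candidate has L = ρ·(t + p + q).
LSL: p² = 2 + d² − 2cos(α−β) + 2d(sin α − sin β) = 15.785038; p = √p² = 3.973039; φ = atan2(cos β − cos α, d + sin α − sin β) = 0.025160 rad; t = (φ − α) mod 2π = 0.705520 rad, q = (β − φ) mod 2π = 5.757434 rad → L = 6.06·(0.705520 + 3.973039 + 5.757434) = 6.06·10.435993 = 63.242118 m
RSR: p² = 2 + d² − 2cos(α−β) + 2d(sin β − sin α) = 18.243222; p = √p² = 4.271209; φ = atan2(cos α − cos β, d − sin α + sin β) = -0.023404 rad; t = (α − φ) mod 2π = 5.626229 rad, q = (φ − β) mod 2π = 0.477187 rad → L = 6.06·(5.626229 + 4.271209 + 0.477187) = 6.06·10.374625 = 62.870227 m
LSR: p² = d² − 2 + 2cos(α−β) + 2d(sin α + sin β) = 7.809354; p = √p² = 2.794522; φ = atan2(−cos α − cos β, d + sin α + sin β) − atan2(−2, p) = 0.118816 rad; t = (φ − α) mod 2π = 0.799176 rad, q = (φ − β) mod 2π = 0.619407 rad → L = 6.06·(0.799176 + 2.794522 + 0.619407) = 6.06·4.213105 = 25.531417 m
RSL: p² = d² − 2 + 2cos(α−β) − 2d(sin α + sin β) = 26.089986; p = √p² = 5.107836; φ = atan2(cos α + cos β, d − sin α − sin β) − atan2(2, p) = -0.066789 rad; t = (α − φ) mod 2π = 5.669615 rad, q = (β − φ) mod 2π = 5.849384 rad → L = 6.06·(5.669615 + 5.107836 + 5.849384) = 6.06·16.626834 = 100.758616 m
RLR: c = (6 − d² + 2cos(α−β) + 2d(sin α − sin β))/8 = -1.280403, |c| > 1 → infeasible
LRL: c = (6 − d² + 2cos(α−β) − 2d(sin α − sin β))/8 = -0.973130; p = 2π − arccos c = 3.373935 rad; φ = atan2(cos β − cos α, d + sin α − sin β) = 0.025160 rad; t = (φ − α + p/2) mod 2π = 2.392488 rad, q = (β − α − t + p) mod 2π = 1.161216 rad → L = 6.06·(2.392488 + 3.373935 + 1.161216) = 6.06·6.927639 = 41.981494 m
Shortest: LSR with L = 25.531417 m ≈ 25.5314 m
Convert LSR to answer units (arcs ×180/π): t = 0.799176·180/π = 45.7894°, p = ρ·p = 6.06·2.794522 = 16.9348 m, q = 0.619407·180/π = 35.4894°, L = 25.5314 m.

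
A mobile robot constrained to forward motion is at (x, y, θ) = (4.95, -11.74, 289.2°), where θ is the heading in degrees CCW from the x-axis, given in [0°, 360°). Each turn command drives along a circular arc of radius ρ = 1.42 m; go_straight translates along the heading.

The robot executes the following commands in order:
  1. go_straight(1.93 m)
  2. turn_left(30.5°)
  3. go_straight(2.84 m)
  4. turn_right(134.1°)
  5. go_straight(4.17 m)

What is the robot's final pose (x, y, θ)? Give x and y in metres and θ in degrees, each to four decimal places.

(3.2433, -18.9187, 185.6000°)

set_pose: (x, y, θ) = (4.9500, -11.7400, 289.2000°), ρ = 1.42
go_straight(1.93): x += 1.93·cos θ, y += 1.93·sin θ → (5.5847, -13.5626, 289.2000°)
turn_left(30.5°): centre at ρ to the left, rotate +30.5° → (6.0073, -14.1786, 319.7000°)
go_straight(2.84): x += 2.84·cos θ, y += 2.84·sin θ → (8.1733, -16.0155, 319.7000°)
turn_right(134.1°): centre at ρ to the right, rotate −134.1° → (7.3934, -18.5117, 185.6000°)
go_straight(4.17): x += 4.17·cos θ, y += 4.17·sin θ → (3.2433, -18.9187, 185.6000°)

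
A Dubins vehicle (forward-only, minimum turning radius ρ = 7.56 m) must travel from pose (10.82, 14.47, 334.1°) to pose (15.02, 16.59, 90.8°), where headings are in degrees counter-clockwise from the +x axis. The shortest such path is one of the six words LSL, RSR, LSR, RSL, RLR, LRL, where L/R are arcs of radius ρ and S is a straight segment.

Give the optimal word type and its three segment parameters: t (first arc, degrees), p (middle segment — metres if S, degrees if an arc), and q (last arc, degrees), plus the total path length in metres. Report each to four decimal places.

LRL: t = 45.8581°, p = 328.5225°, q = 39.3644°, L = 54.5924 m

Let ψ = atan2(Δy, Δx) = atan2(2.12, 4.20) = 26.7829° be the start→goal bearing.
Normalize: d = |goal − start| / ρ = 4.704721/7.56 = 0.622318, α = (θ_start − ψ) mod 360° = 307.3171° = 5.363695 rad, β = (θ_goal − ψ) mod 360° = 64.0171° = 1.117309 rad.
Common terms: sin α = -0.795293, cos α = 0.606226, sin β = 0.898925, cos β = 0.438103, cos(α−β) = -0.449319, d² = 0.387279. Work in radians in the unit-radius frame; every candidate has L = ρ·(t + p + q).
LSL: p² = 2 + d² − 2cos(α−β) + 2d(sin α − sin β) = 1.177235; p = √p² = 1.085004; φ = atan2(cos β − cos α, d + sin α − sin β) = -2.986015 rad; t = (φ − α) mod 2π = 4.216661 rad, q = (β − φ) mod 2π = 4.103324 rad → L = 7.56·(4.216661 + 1.085004 + 4.103324) = 7.56·9.404989 = 71.101716 m
RSR: p² = 2 + d² − 2cos(α−β) + 2d(sin β − sin α) = 5.394600; p = √p² = 2.322628; φ = atan2(cos α − cos β, d − sin α + sin β) = 0.072448 rad; t = (α − φ) mod 2π = 5.291247 rad, q = (φ − β) mod 2π = 5.238324 rad → L = 7.56·(5.291247 + 2.322628 + 5.238324) = 7.56·12.852199 = 97.162626 m
LSR: p² = d² − 2 + 2cos(α−β) + 2d(sin α + sin β) = -2.382375 < 0 → infeasible
RSL: p² = d² − 2 + 2cos(α−β) − 2d(sin α + sin β) = -2.640343 < 0 → infeasible
RLR: c = (6 − d² + 2cos(α−β) + 2d(sin α − sin β))/8 = 0.325675; p = 2π − arccos c = 5.044115 rad; φ = atan2(cos α − cos β, d − sin α + sin β) = 0.072448 rad; t = (α − φ + p/2) mod 2π = 1.530119 rad, q = (α − β − t + p) mod 2π = 1.477196 rad → L = 7.56·(1.530119 + 5.044115 + 1.477196) = 7.56·8.051430 = 60.868810 m
LRL: c = (6 − d² + 2cos(α−β) − 2d(sin α − sin β))/8 = 0.852846; p = 2π − arccos c = 5.733800 rad; φ = atan2(cos β − cos α, d + sin α − sin β) = -2.986015 rad; t = (φ − α + p/2) mod 2π = 0.800376 rad, q = (β − α − t + p) mod 2π = 0.687038 rad → L = 7.56·(0.800376 + 5.733800 + 0.687038) = 7.56·7.221214 = 54.592378 m
Shortest: LRL with L = 54.592378 m ≈ 54.5924 m
Convert LRL to answer units (arcs ×180/π): t = 0.800376·180/π = 45.8581°, p = 5.733800·180/π = 328.5225°, q = 0.687038·180/π = 39.3644°, L = 54.5924 m.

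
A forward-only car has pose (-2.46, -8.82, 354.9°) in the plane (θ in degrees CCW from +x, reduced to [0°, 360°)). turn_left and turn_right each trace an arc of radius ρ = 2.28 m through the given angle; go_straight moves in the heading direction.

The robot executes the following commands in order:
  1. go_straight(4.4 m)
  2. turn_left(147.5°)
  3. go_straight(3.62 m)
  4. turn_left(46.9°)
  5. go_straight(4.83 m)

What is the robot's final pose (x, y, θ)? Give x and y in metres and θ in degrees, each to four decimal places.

set_pose: (x, y, θ) = (-2.4600, -8.8200, 354.9000°), ρ = 2.28
go_straight(4.4): x += 4.4·cos θ, y += 4.4·sin θ → (1.9226, -9.2111, 354.9000°)
turn_left(147.5°): centre at ρ to the left, rotate +147.5° → (3.5164, -5.1337, 502.4000° ≡ 142.4000°)
go_straight(3.62): x += 3.62·cos θ, y += 3.62·sin θ → (0.6483, -2.9250, 142.4000°)
turn_left(46.9°): centre at ρ to the left, rotate +46.9° → (-1.1113, -2.4814, 189.3000°)
go_straight(4.83): x += 4.83·cos θ, y += 4.83·sin θ → (-5.8778, -3.2620, 189.3000°)

(-5.8778, -3.2620, 189.3000°)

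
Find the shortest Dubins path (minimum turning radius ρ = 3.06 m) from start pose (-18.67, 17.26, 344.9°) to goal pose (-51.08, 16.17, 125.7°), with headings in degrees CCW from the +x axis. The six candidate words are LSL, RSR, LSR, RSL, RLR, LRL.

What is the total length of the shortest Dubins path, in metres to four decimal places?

41.0625 m

Let ψ = atan2(Δy, Δx) = atan2(-1.09, -32.41) = -178.0738° be the start→goal bearing.
Normalize: d = |goal − start| / ρ = 32.428324/3.06 = 10.597492, α = (θ_start − ψ) mod 360° = 162.9738° = 2.844429 rad, β = (θ_goal − ψ) mod 360° = 303.7738° = 5.301853 rad.
Common terms: sin α = 0.292809, cos α = -0.956171, sin β = -0.831239, cos β = 0.555915, cos(α−β) = -0.774944, d² = 112.306826. Work in radians in the unit-radius frame; every candidate has L = ρ·(t + p + q).
LSL: p² = 2 + d² − 2cos(α−β) + 2d(sin α − sin β) = 139.680901; p = √p² = 11.818667; φ = atan2(cos β − cos α, d + sin α − sin β) = 0.128292 rad; t = (φ − α) mod 2π = 3.567048 rad, q = (β − φ) mod 2π = 5.173560 rad → L = 3.06·(3.567048 + 11.818667 + 5.173560) = 3.06·20.559276 = 62.911386 m
RSR: p² = 2 + d² − 2cos(α−β) + 2d(sin β − sin α) = 92.032530; p = √p² = 9.593359; φ = atan2(cos α − cos β, d − sin α + sin β) = -0.158278 rad; t = (α − φ) mod 2π = 3.002707 rad, q = (φ − β) mod 2π = 0.823055 rad → L = 3.06·(3.002707 + 9.593359 + 0.823055) = 3.06·13.419120 = 41.062508 m
LSR: p² = d² − 2 + 2cos(α−β) + 2d(sin α + sin β) = 97.344930; p = √p² = 9.866353; φ = atan2(−cos α − cos β, d + sin α + sin β) − atan2(−2, p) = 0.239769 rad; t = (φ − α) mod 2π = 3.678525 rad, q = (φ − β) mod 2π = 1.221101 rad → L = 3.06·(3.678525 + 9.866353 + 1.221101) = 3.06·14.765980 = 45.183898 m
RSL: p² = d² − 2 + 2cos(α−β) − 2d(sin α + sin β) = 120.168944; p = √p² = 10.962160; φ = atan2(cos α + cos β, d − sin α − sin β) − atan2(2, p) = -0.216388 rad; t = (α − φ) mod 2π = 3.060817 rad, q = (β − φ) mod 2π = 5.518241 rad → L = 3.06·(3.060817 + 10.962160 + 5.518241) = 3.06·19.541218 = 59.796126 m
RLR: c = (6 − d² + 2cos(α−β) + 2d(sin α − sin β))/8 = -10.504066, |c| > 1 → infeasible
LRL: c = (6 − d² + 2cos(α−β) − 2d(sin α − sin β))/8 = -16.460113, |c| > 1 → infeasible
Shortest: RSR with L = 41.062508 m ≈ 41.0625 m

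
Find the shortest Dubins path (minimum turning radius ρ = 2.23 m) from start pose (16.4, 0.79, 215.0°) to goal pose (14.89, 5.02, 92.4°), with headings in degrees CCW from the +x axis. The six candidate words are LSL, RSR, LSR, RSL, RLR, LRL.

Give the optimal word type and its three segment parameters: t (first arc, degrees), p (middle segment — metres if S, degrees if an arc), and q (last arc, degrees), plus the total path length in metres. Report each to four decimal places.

LRL: t = 34.1871°, p = 238.2245°, q = 81.4374°, L = 13.7721 m

Let ψ = atan2(Δy, Δx) = atan2(4.23, -1.51) = 109.6452° be the start→goal bearing.
Normalize: d = |goal − start| / ρ = 4.491436/2.23 = 2.014097, α = (θ_start − ψ) mod 360° = 105.3548° = 1.838787 rad, β = (θ_goal − ψ) mod 360° = 342.7548° = 5.982199 rad.
Common terms: sin α = 0.964305, cos α = -0.264795, sin β = -0.296462, cos β = 0.955045, cos(α−β) = -0.538771, d² = 4.056587. Work in radians in the unit-radius frame; every candidate has L = ρ·(t + p + q).
LSL: p² = 2 + d² − 2cos(α−β) + 2d(sin α − sin β) = 12.212743; p = √p² = 3.494673; φ = atan2(cos β − cos α, d + sin α − sin β) = 0.356564 rad; t = (φ − α) mod 2π = 4.800962 rad, q = (β − φ) mod 2π = 5.625635 rad → L = 2.23·(4.800962 + 3.494673 + 5.625635) = 2.23·13.921270 = 31.044433 m
RSR: p² = 2 + d² − 2cos(α−β) + 2d(sin β − sin α) = 2.055514; p = √p² = 1.433706; φ = atan2(cos α − cos β, d − sin α + sin β) = -1.017561 rad; t = (α − φ) mod 2π = 2.856349 rad, q = (φ − β) mod 2π = 5.566610 rad → L = 2.23·(2.856349 + 1.433706 + 5.566610) = 2.23·9.856665 = 21.980364 m
LSR: p² = d² − 2 + 2cos(α−β) + 2d(sin α + sin β) = 3.669244; p = √p² = 1.915527; φ = atan2(−cos α − cos β, d + sin α + sin β) − atan2(−2, p) = 0.555066 rad; t = (φ − α) mod 2π = 4.999464 rad, q = (φ − β) mod 2π = 0.856052 rad → L = 2.23·(4.999464 + 1.915527 + 0.856052) = 2.23·7.771043 = 17.329426 m
RSL: p² = d² − 2 + 2cos(α−β) − 2d(sin α + sin β) = -1.711154 < 0 → infeasible
RLR: c = (6 − d² + 2cos(α−β) + 2d(sin α − sin β))/8 = 0.743061; p = 2π − arccos c = 5.550021 rad; φ = atan2(cos α − cos β, d − sin α + sin β) = -1.017561 rad; t = (α − φ + p/2) mod 2π = 5.631360 rad, q = (α − β − t + p) mod 2π = 2.058435 rad → L = 2.23·(5.631360 + 5.550021 + 2.058435) = 2.23·13.239816 = 29.524791 m
LRL: c = (6 − d² + 2cos(α−β) − 2d(sin α − sin β))/8 = -0.526593; p = 2π − arccos c = 4.157801 rad; φ = atan2(cos β − cos α, d + sin α − sin β) = 0.356564 rad; t = (φ − α + p/2) mod 2π = 0.596678 rad, q = (β − α − t + p) mod 2π = 1.421350 rad → L = 2.23·(0.596678 + 4.157801 + 1.421350) = 2.23·6.175829 = 13.772099 m
Shortest: LRL with L = 13.772099 m ≈ 13.7721 m
Convert LRL to answer units (arcs ×180/π): t = 0.596678·180/π = 34.1871°, p = 4.157801·180/π = 238.2245°, q = 1.421350·180/π = 81.4374°, L = 13.7721 m.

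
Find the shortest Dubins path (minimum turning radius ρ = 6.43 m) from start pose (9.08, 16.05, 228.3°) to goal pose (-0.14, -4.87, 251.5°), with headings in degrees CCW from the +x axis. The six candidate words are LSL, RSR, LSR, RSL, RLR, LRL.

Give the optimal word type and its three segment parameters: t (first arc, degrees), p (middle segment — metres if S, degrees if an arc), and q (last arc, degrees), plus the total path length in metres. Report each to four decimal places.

LSL: t = 18.7188°, p = 20.2935 m, q = 4.4812°, L = 22.8971 m

Let ψ = atan2(Δy, Δx) = atan2(-20.92, -9.22) = -113.7844° be the start→goal bearing.
Normalize: d = |goal − start| / ρ = 22.861645/6.43 = 3.555466, α = (θ_start − ψ) mod 360° = 342.0844° = 5.970498 rad, β = (θ_goal − ψ) mod 360° = 5.2844° = 0.092230 rad.
Common terms: sin α = -0.307616, cos α = 0.951510, sin β = 0.092099, cos β = 0.995750, cos(α−β) = 0.919135, d² = 12.641337. Work in radians in the unit-radius frame; every candidate has L = ρ·(t + p + q).
LSL: p² = 2 + d² − 2cos(α−β) + 2d(sin α − sin β) = 9.960719; p = √p² = 3.156061; φ = atan2(cos β − cos α, d + sin α − sin β) = 0.014018 rad; t = (φ − α) mod 2π = 0.326705 rad, q = (β − φ) mod 2π = 0.078212 rad → L = 6.43·(0.326705 + 3.156061 + 0.078212) = 6.43·3.560977 = 22.897082 m
RSR: p² = 2 + d² − 2cos(α−β) + 2d(sin β − sin α) = 15.645413; p = √p² = 3.955428; φ = atan2(cos α − cos β, d − sin α + sin β) = -0.011185 rad; t = (α − φ) mod 2π = 5.981683 rad, q = (φ − β) mod 2π = 6.179771 rad → L = 6.43·(5.981683 + 3.955428 + 6.179771) = 6.43·16.116883 = 103.631555 m
LSR: p² = d² − 2 + 2cos(α−β) + 2d(sin α + sin β) = 10.947077; p = √p² = 3.308637; φ = atan2(−cos α − cos β, d + sin α + sin β) − atan2(−2, p) = 0.015865 rad; t = (φ − α) mod 2π = 0.328551 rad, q = (φ − β) mod 2π = 6.206820 rad → L = 6.43·(0.328551 + 3.308637 + 6.206820) = 6.43·9.844009 = 63.296975 m
RSL: p² = d² − 2 + 2cos(α−β) − 2d(sin α + sin β) = 14.012137; p = √p² = 3.743279; φ = atan2(cos α + cos β, d − sin α − sin β) − atan2(2, p) = -0.014037 rad; t = (α − φ) mod 2π = 5.984535 rad, q = (β − φ) mod 2π = 0.106267 rad → L = 6.43·(5.984535 + 3.743279 + 0.106267) = 6.43·9.834081 = 63.233140 m
RLR: c = (6 − d² + 2cos(α−β) + 2d(sin α − sin β))/8 = -0.955677; p = 2π − arccos c = 3.440440 rad; φ = atan2(cos α − cos β, d − sin α + sin β) = -0.011185 rad; t = (α − φ + p/2) mod 2π = 1.418718 rad, q = (α − β − t + p) mod 2π = 1.616806 rad → L = 6.43·(1.418718 + 3.440440 + 1.616806) = 6.43·6.475963 = 41.640440 m
LRL: c = (6 − d² + 2cos(α−β) − 2d(sin α − sin β))/8 = -0.245090; p = 2π − arccos c = 4.464777 rad; φ = atan2(cos β − cos α, d + sin α − sin β) = 0.014018 rad; t = (φ − α + p/2) mod 2π = 2.559093 rad, q = (β − α − t + p) mod 2π = 2.310600 rad → L = 6.43·(2.559093 + 4.464777 + 2.310600) = 6.43·9.334470 = 60.020639 m
Shortest: LSL with L = 22.897082 m ≈ 22.8971 m
Convert LSL to answer units (arcs ×180/π): t = 0.326705·180/π = 18.7188°, p = ρ·p = 6.43·3.156061 = 20.2935 m, q = 0.078212·180/π = 4.4812°, L = 22.8971 m.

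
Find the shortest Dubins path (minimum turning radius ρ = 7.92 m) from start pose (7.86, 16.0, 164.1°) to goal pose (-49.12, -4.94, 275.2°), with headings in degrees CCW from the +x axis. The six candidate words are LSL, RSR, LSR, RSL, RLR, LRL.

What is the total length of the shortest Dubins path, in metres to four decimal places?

Let ψ = atan2(Δy, Δx) = atan2(-20.94, -56.98) = -159.8218° be the start→goal bearing.
Normalize: d = |goal − start| / ρ = 60.705881/7.92 = 7.664884, α = (θ_start − ψ) mod 360° = 323.9218° = 5.653501 rad, β = (θ_goal − ψ) mod 360° = 75.0218° = 1.309377 rad.
Common terms: sin α = -0.588890, cos α = 0.808214, sin β = 0.966024, cos β = 0.258452, cos(α−β) = -0.359997, d² = 58.750446. Work in radians in the unit-radius frame; every candidate has L = ρ·(t + p + q).
LSL: p² = 2 + d² − 2cos(α−β) + 2d(sin α − sin β) = 37.633976; p = √p² = 6.134654; φ = atan2(cos β − cos α, d + sin α − sin β) = -0.089736 rad; t = (φ − α) mod 2π = 0.539948 rad, q = (β − φ) mod 2π = 1.399113 rad → L = 7.92·(0.539948 + 6.134654 + 1.399113) = 7.92·8.073714 = 63.943819 m
RSR: p² = 2 + d² − 2cos(α−β) + 2d(sin β − sin α) = 85.306904; p = √p² = 9.236174; φ = atan2(cos α − cos β, d − sin α + sin β) = 0.059558 rad; t = (α − φ) mod 2π = 5.593943 rad, q = (φ − β) mod 2π = 5.033367 rad → L = 7.92·(5.593943 + 9.236174 + 5.033367) = 7.92·19.863483 = 157.318789 m
LSR: p² = d² − 2 + 2cos(α−β) + 2d(sin α + sin β) = 61.811837; p = √p² = 7.862050; φ = atan2(−cos α − cos β, d + sin α + sin β) − atan2(−2, p) = 0.117236 rad; t = (φ − α) mod 2π = 0.746920 rad, q = (φ − β) mod 2π = 5.091045 rad → L = 7.92·(0.746920 + 7.862050 + 5.091045) = 7.92·13.700015 = 108.504122 m
RSL: p² = d² − 2 + 2cos(α−β) − 2d(sin α + sin β) = 50.249069; p = √p² = 7.088658; φ = atan2(cos α + cos β, d − sin α − sin β) − atan2(2, p) = -0.129661 rad; t = (α − φ) mod 2π = 5.783162 rad, q = (β − φ) mod 2π = 1.439037 rad → L = 7.92·(5.783162 + 7.088658 + 1.439037) = 7.92·14.310857 = 113.341984 m
RLR: c = (6 − d² + 2cos(α−β) + 2d(sin α − sin β))/8 = -9.663363, |c| > 1 → infeasible
LRL: c = (6 − d² + 2cos(α−β) − 2d(sin α − sin β))/8 = -3.704247, |c| > 1 → infeasible
Shortest: LSL with L = 63.943819 m ≈ 63.9438 m

63.9438 m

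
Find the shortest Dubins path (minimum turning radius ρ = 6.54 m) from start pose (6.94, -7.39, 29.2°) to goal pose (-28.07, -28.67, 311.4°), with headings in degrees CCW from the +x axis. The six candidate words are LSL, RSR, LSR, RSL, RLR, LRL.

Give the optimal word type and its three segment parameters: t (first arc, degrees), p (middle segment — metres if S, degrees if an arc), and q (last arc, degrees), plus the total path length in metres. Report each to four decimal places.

Let ψ = atan2(Δy, Δx) = atan2(-21.28, -35.01) = -148.7077° be the start→goal bearing.
Normalize: d = |goal − start| / ρ = 40.969971/6.54 = 6.264522, α = (θ_start − ψ) mod 360° = 177.9077° = 3.105075 rad, β = (θ_goal − ψ) mod 360° = 100.1077° = 1.747208 rad.
Common terms: sin α = 0.036510, cos α = -0.999333, sin β = 0.984480, cos β = -0.175498, cos(α−β) = 0.211325, d² = 39.244230. Work in radians in the unit-radius frame; every candidate has L = ρ·(t + p + q).
LSL: p² = 2 + d² − 2cos(α−β) + 2d(sin α − sin β) = 28.944427; p = √p² = 5.380003; φ = atan2(cos β − cos α, d + sin α − sin β) = 0.153734 rad; t = (φ − α) mod 2π = 3.331845 rad, q = (β − φ) mod 2π = 1.593474 rad → L = 6.54·(3.331845 + 5.380003 + 1.593474) = 6.54·10.305322 = 67.396804 m
RSR: p² = 2 + d² − 2cos(α−β) + 2d(sin β − sin α) = 52.698733; p = √p² = 7.259389; φ = atan2(cos α − cos β, d − sin α + sin β) = -0.113730 rad; t = (α − φ) mod 2π = 3.218805 rad, q = (φ − β) mod 2π = 4.422247 rad → L = 6.54·(3.218805 + 7.259389 + 4.422247) = 6.54·14.900441 = 97.448883 m
LSR: p² = d² − 2 + 2cos(α−β) + 2d(sin α + sin β) = 50.458904; p = √p² = 7.103443; φ = atan2(−cos α − cos β, d + sin α + sin β) − atan2(−2, p) = 0.434328 rad; t = (φ − α) mod 2π = 3.612439 rad, q = (φ − β) mod 2π = 4.970305 rad → L = 6.54·(3.612439 + 7.103443 + 4.970305) = 6.54·15.686188 = 102.587667 m
RSL: p² = d² − 2 + 2cos(α−β) − 2d(sin α + sin β) = 24.874855; p = √p² = 4.987470; φ = atan2(cos α + cos β, d − sin α − sin β) − atan2(2, p) = -0.601786 rad; t = (α − φ) mod 2π = 3.706860 rad, q = (β − φ) mod 2π = 2.348994 rad → L = 6.54·(3.706860 + 4.987470 + 2.348994) = 6.54·11.043324 = 72.223340 m
RLR: c = (6 − d² + 2cos(α−β) + 2d(sin α − sin β))/8 = -5.587342, |c| > 1 → infeasible
LRL: c = (6 − d² + 2cos(α−β) − 2d(sin α − sin β))/8 = -2.618053, |c| > 1 → infeasible
Shortest: LSL with L = 67.396804 m ≈ 67.3968 m
Convert LSL to answer units (arcs ×180/π): t = 3.331845·180/π = 190.9006°, p = ρ·p = 6.54·5.380003 = 35.1852 m, q = 1.593474·180/π = 91.2994°, L = 67.3968 m.

LSL: t = 190.9006°, p = 35.1852 m, q = 91.2994°, L = 67.3968 m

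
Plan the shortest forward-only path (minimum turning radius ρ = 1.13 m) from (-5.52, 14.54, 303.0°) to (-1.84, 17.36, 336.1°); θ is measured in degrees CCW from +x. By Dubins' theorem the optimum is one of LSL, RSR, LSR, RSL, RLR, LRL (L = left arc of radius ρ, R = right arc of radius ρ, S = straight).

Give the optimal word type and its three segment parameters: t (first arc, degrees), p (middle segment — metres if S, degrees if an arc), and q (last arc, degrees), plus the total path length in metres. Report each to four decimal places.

LSR: t = 146.2995°, p = 1.1992 m, q = 113.1995°, L = 6.3171 m

Let ψ = atan2(Δy, Δx) = atan2(2.82, 3.68) = 37.4631° be the start→goal bearing.
Normalize: d = |goal − start| / ρ = 4.636248/1.13 = 4.102875, α = (θ_start − ψ) mod 360° = 265.5369° = 4.634493 rad, β = (θ_goal − ψ) mod 360° = 298.6369° = 5.212197 rad.
Common terms: sin α = -0.996968, cos α = -0.077817, sin β = -0.877675, cos β = 0.479257, cos(α−β) = 0.837719, d² = 16.833581. Work in radians in the unit-radius frame; every candidate has L = ρ·(t + p + q).
LSL: p² = 2 + d² − 2cos(α−β) + 2d(sin α − sin β) = 16.179254; p = √p² = 4.022344; φ = atan2(cos β − cos α, d + sin α − sin β) = 0.138942 rad; t = (φ − α) mod 2π = 1.787634 rad, q = (β − φ) mod 2π = 5.073256 rad → L = 1.13·(1.787634 + 4.022344 + 5.073256) = 1.13·10.883234 = 12.298054 m
RSR: p² = 2 + d² − 2cos(α−β) + 2d(sin β − sin α) = 18.137033; p = √p² = 4.258760; φ = atan2(cos α − cos β, d − sin α + sin β) = -0.131183 rad; t = (α − φ) mod 2π = 4.765676 rad, q = (φ − β) mod 2π = 0.939806 rad → L = 1.13·(4.765676 + 4.258760 + 0.939806) = 1.13·9.964241 = 11.259592 m
LSR: p² = d² − 2 + 2cos(α−β) + 2d(sin α + sin β) = 1.126175; p = √p² = 1.061214; φ = atan2(−cos α − cos β, d + sin α + sin β) − atan2(−2, p) = 0.904715 rad; t = (φ − α) mod 2π = 2.553408 rad, q = (φ − β) mod 2π = 1.975704 rad → L = 1.13·(2.553408 + 1.061214 + 1.975704) = 1.13·5.590325 = 6.317067 m
RSL: p² = d² − 2 + 2cos(α−β) − 2d(sin α + sin β) = 31.891863; p = √p² = 5.647288; φ = atan2(cos α + cos β, d − sin α − sin β) − atan2(2, p) = -0.273312 rad; t = (α − φ) mod 2π = 4.907805 rad, q = (β − φ) mod 2π = 5.485509 rad → L = 1.13·(4.907805 + 5.647288 + 5.485509) = 1.13·16.040601 = 18.125880 m
RLR: c = (6 − d² + 2cos(α−β) + 2d(sin α − sin β))/8 = -1.267129, |c| > 1 → infeasible
LRL: c = (6 − d² + 2cos(α−β) − 2d(sin α − sin β))/8 = -1.022407, |c| > 1 → infeasible
Shortest: LSR with L = 6.317067 m ≈ 6.3171 m
Convert LSR to answer units (arcs ×180/π): t = 2.553408·180/π = 146.2995°, p = ρ·p = 1.13·1.061214 = 1.1992 m, q = 1.975704·180/π = 113.1995°, L = 6.3171 m.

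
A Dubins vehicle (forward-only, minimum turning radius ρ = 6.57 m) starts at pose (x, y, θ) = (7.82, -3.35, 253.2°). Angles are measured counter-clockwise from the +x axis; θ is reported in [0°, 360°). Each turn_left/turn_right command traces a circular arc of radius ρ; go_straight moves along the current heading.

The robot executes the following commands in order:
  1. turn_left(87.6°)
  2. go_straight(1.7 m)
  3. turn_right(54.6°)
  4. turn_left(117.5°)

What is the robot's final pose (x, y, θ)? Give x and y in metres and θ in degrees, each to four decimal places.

set_pose: (x, y, θ) = (7.8200, -3.3500, 253.2000°), ρ = 6.57
turn_left(87.6°): centre at ρ to the left, rotate +87.6° → (11.9489, -11.4535, 340.8000°)
go_straight(1.7): x += 1.7·cos θ, y += 1.7·sin θ → (13.5544, -12.0126, 340.8000°)
turn_right(54.6°): centre at ρ to the right, rotate −54.6° → (17.7029, -16.3841, 286.2000°)
turn_left(117.5°): centre at ρ to the left, rotate +117.5° → (28.5511, -19.3011, 403.7000° ≡ 43.7000°)

(28.5511, -19.3011, 43.7000°)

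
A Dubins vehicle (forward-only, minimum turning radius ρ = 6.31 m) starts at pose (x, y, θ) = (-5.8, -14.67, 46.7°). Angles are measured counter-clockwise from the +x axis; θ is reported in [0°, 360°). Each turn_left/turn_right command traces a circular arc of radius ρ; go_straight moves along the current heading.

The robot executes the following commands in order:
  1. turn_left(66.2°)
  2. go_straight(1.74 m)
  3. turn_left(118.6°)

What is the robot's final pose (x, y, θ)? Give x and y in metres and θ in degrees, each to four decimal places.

set_pose: (x, y, θ) = (-5.8000, -14.6700, 46.7000°), ρ = 6.31
turn_left(66.2°): centre at ρ to the left, rotate +66.2° → (-4.5796, -7.8871, 112.9000°)
go_straight(1.74): x += 1.74·cos θ, y += 1.74·sin θ → (-5.2566, -6.2843, 112.9000°)
turn_left(118.6°): centre at ρ to the left, rotate +118.6° → (-16.0076, -4.8116, 231.5000°)

(-16.0076, -4.8116, 231.5000°)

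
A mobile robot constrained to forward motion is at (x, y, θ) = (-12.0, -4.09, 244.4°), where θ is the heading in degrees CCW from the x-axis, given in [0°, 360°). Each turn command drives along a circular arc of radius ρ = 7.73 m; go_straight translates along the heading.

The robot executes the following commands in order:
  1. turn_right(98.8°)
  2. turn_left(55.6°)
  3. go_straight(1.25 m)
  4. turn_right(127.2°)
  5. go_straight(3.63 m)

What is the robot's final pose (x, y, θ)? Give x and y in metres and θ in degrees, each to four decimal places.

(-40.8917, 6.0755, 74.0000°)

set_pose: (x, y, θ) = (-12.0000, -4.0900, 244.4000°), ρ = 7.73
turn_right(98.8°): centre at ρ to the right, rotate −98.8° → (-23.3384, -7.1281, 145.6000°)
turn_left(55.6°): centre at ρ to the left, rotate +55.6° → (-30.5009, -6.2994, 201.2000°)
go_straight(1.25): x += 1.25·cos θ, y += 1.25·sin θ → (-31.6663, -6.7514, 201.2000°)
turn_right(127.2°): centre at ρ to the right, rotate −127.2° → (-41.8922, 2.5861, 74.0000°)
go_straight(3.63): x += 3.63·cos θ, y += 3.63·sin θ → (-40.8917, 6.0755, 74.0000°)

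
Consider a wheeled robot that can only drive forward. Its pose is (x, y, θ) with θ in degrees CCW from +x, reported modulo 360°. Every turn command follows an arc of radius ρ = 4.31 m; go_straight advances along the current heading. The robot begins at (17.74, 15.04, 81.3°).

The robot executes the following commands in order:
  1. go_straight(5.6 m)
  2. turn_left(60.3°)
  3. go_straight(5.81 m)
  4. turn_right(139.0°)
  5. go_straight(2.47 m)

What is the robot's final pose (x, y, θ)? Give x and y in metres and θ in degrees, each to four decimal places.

(17.3996, 36.0094, 2.6000°)

set_pose: (x, y, θ) = (17.7400, 15.0400, 81.3000°), ρ = 4.31
go_straight(5.6): x += 5.6·cos θ, y += 5.6·sin θ → (18.5871, 20.5756, 81.3000°)
turn_left(60.3°): centre at ρ to the left, rotate +60.3° → (17.0038, 24.6052, 141.6000°)
go_straight(5.81): x += 5.81·cos θ, y += 5.81·sin θ → (12.4505, 28.2141, 141.6000°)
turn_right(139.0°): centre at ρ to the right, rotate −139.0° → (14.9322, 35.8974, 2.6000°)
go_straight(2.47): x += 2.47·cos θ, y += 2.47·sin θ → (17.3996, 36.0094, 2.6000°)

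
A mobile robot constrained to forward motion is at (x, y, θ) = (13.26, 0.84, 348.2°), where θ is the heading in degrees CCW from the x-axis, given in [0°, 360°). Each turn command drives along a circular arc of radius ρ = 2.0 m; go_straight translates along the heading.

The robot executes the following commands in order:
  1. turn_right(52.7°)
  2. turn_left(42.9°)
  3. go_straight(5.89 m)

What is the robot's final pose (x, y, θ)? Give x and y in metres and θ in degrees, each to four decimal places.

set_pose: (x, y, θ) = (13.2600, 0.8400, 348.2000°), ρ = 2.0
turn_right(52.7°): centre at ρ to the right, rotate −52.7° → (14.6562, -0.2567, 295.5000°)
turn_left(42.9°): centre at ρ to the left, rotate +42.9° → (15.7251, -1.2552, 338.4000°)
go_straight(5.89): x += 5.89·cos θ, y += 5.89·sin θ → (21.2015, -3.4235, 338.4000°)

(21.2015, -3.4235, 338.4000°)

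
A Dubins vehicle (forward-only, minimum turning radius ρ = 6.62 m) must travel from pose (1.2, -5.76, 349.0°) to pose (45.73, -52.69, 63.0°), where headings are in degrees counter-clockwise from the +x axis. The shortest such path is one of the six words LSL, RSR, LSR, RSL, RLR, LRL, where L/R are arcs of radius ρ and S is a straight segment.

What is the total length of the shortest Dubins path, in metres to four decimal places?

Let ψ = atan2(Δy, Δx) = atan2(-46.93, 44.53) = -46.5032° be the start→goal bearing.
Normalize: d = |goal − start| / ρ = 64.694249/6.62 = 9.772545, α = (θ_start − ψ) mod 360° = 35.5032° = 0.619647 rad, β = (θ_goal − ψ) mod 360° = 109.5032° = 1.911191 rad.
Common terms: sin α = 0.580748, cos α = 0.814084, sin β = 0.942623, cos β = -0.333859, cos(α−β) = 0.275637, d² = 95.502638. Work in radians in the unit-radius frame; every candidate has L = ρ·(t + p + q).
LSL: p² = 2 + d² − 2cos(α−β) + 2d(sin α − sin β) = 89.878476; p = √p² = 9.480426; φ = atan2(cos β − cos α, d + sin α − sin β) = -0.121383 rad; t = (φ − α) mod 2π = 5.542155 rad, q = (β − φ) mod 2π = 2.032574 rad → L = 6.62·(5.542155 + 9.480426 + 2.032574) = 6.62·17.055155 = 112.905125 m
RSR: p² = 2 + d² − 2cos(α−β) + 2d(sin β − sin α) = 104.024250; p = √p² = 10.199228; φ = atan2(cos α − cos β, d − sin α + sin β) = 0.112791 rad; t = (α − φ) mod 2π = 0.506856 rad, q = (φ − β) mod 2π = 4.484786 rad → L = 6.62·(0.506856 + 10.199228 + 4.484786) = 6.62·15.190870 = 100.563557 m
LSR: p² = d² − 2 + 2cos(α−β) + 2d(sin α + sin β) = 123.828334; p = √p² = 11.127818; φ = atan2(−cos α − cos β, d + sin α + sin β) − atan2(−2, p) = 0.135344 rad; t = (φ − α) mod 2π = 5.798882 rad, q = (φ − β) mod 2π = 4.507338 rad → L = 6.62·(5.798882 + 11.127818 + 4.507338) = 6.62·21.434038 = 141.893334 m
RSL: p² = d² − 2 + 2cos(α−β) − 2d(sin α + sin β) = 64.279491; p = √p² = 8.017449; φ = atan2(cos α + cos β, d − sin α − sin β) − atan2(2, p) = -0.186317 rad; t = (α − φ) mod 2π = 0.805964 rad, q = (β − φ) mod 2π = 2.097508 rad → L = 6.62·(0.805964 + 8.017449 + 2.097508) = 6.62·10.920921 = 72.296498 m
RLR: c = (6 − d² + 2cos(α−β) + 2d(sin α − sin β))/8 = -12.003031, |c| > 1 → infeasible
LRL: c = (6 − d² + 2cos(α−β) − 2d(sin α − sin β))/8 = -10.234810, |c| > 1 → infeasible
Shortest: RSL with L = 72.296498 m ≈ 72.2965 m

72.2965 m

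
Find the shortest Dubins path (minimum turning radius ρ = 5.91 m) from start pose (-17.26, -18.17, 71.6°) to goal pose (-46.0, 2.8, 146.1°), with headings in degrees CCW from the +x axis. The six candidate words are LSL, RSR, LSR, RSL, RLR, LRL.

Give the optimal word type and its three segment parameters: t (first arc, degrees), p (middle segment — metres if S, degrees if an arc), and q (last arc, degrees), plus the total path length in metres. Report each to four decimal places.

LSR: t = 80.2665°, p = 28.8136 m, q = 5.7665°, L = 37.6878 m

Let ψ = atan2(Δy, Δx) = atan2(20.97, -28.74) = 143.8838° be the start→goal bearing.
Normalize: d = |goal − start| / ρ = 35.577078/5.91 = 6.019810, α = (θ_start − ψ) mod 360° = 287.7162° = 5.021595 rad, β = (θ_goal − ψ) mod 360° = 2.2162° = 0.038680 rad.
Common terms: sin α = -0.952576, cos α = 0.304302, sin β = 0.038670, cos β = 0.999252, cos(α−β) = 0.267238, d² = 36.238115. Work in radians in the unit-radius frame; every candidate has L = ρ·(t + p + q).
LSL: p² = 2 + d² − 2cos(α−β) + 2d(sin α − sin β) = 25.769418; p = √p² = 5.076359; φ = atan2(cos β − cos α, d + sin α − sin β) = 0.137331 rad; t = (φ − α) mod 2π = 1.398921 rad, q = (β − φ) mod 2π = 6.184534 rad → L = 5.91·(1.398921 + 5.076359 + 6.184534) = 5.91·12.659814 = 74.819503 m
RSR: p² = 2 + d² − 2cos(α−β) + 2d(sin β − sin α) = 49.637858; p = √p² = 7.045414; φ = atan2(cos α − cos β, d − sin α + sin β) = -0.098799 rad; t = (α − φ) mod 2π = 5.120394 rad, q = (φ − β) mod 2π = 6.145706 rad → L = 5.91·(5.120394 + 7.045414 + 6.145706) = 5.91·18.311514 = 108.221050 m
LSR: p² = d² − 2 + 2cos(α−β) + 2d(sin α + sin β) = 23.769514; p = √p² = 4.875399; φ = atan2(−cos α − cos β, d + sin α + sin β) − atan2(−2, p) = 0.139324 rad; t = (φ − α) mod 2π = 1.400915 rad, q = (φ − β) mod 2π = 0.100645 rad → L = 5.91·(1.400915 + 4.875399 + 0.100645) = 5.91·6.376959 = 37.687825 m
RSL: p² = d² − 2 + 2cos(α−β) − 2d(sin α + sin β) = 45.775669; p = √p² = 6.765772; φ = atan2(cos α + cos β, d − sin α − sin β) − atan2(2, p) = -0.101587 rad; t = (α − φ) mod 2π = 5.123182 rad, q = (β − φ) mod 2π = 0.140267 rad → L = 5.91·(5.123182 + 6.765772 + 0.140267) = 5.91·12.029221 = 71.092694 m
RLR: c = (6 − d² + 2cos(α−β) + 2d(sin α − sin β))/8 = -5.204732, |c| > 1 → infeasible
LRL: c = (6 − d² + 2cos(α−β) − 2d(sin α − sin β))/8 = -2.221177, |c| > 1 → infeasible
Shortest: LSR with L = 37.687825 m ≈ 37.6878 m
Convert LSR to answer units (arcs ×180/π): t = 1.400915·180/π = 80.2665°, p = ρ·p = 5.91·4.875399 = 28.8136 m, q = 0.100645·180/π = 5.7665°, L = 37.6878 m.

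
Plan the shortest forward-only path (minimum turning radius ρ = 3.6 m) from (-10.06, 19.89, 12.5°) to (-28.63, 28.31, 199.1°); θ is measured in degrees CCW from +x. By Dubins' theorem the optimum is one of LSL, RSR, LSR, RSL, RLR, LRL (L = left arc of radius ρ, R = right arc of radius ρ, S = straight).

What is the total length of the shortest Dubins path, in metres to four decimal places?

Let ψ = atan2(Δy, Δx) = atan2(8.42, -18.57) = 155.6095° be the start→goal bearing.
Normalize: d = |goal − start| / ρ = 20.389735/3.6 = 5.663815, α = (θ_start − ψ) mod 360° = 216.8905° = 3.785453 rad, β = (θ_goal − ψ) mod 360° = 43.4905° = 0.759052 rad.
Common terms: sin α = -0.600287, cos α = -0.799785, sin β = 0.688234, cos β = 0.725489, cos(α−β) = -0.993373, d² = 32.078804. Work in radians in the unit-radius frame; every candidate has L = ρ·(t + p + q).
LSL: p² = 2 + d² − 2cos(α−β) + 2d(sin α − sin β) = 21.469659; p = √p² = 4.633536; φ = atan2(cos β − cos α, d + sin α − sin β) = 0.335436 rad; t = (φ − α) mod 2π = 2.833169 rad, q = (β − φ) mod 2π = 0.423615 rad → L = 3.6·(2.833169 + 4.633536 + 0.423615) = 3.6·7.890321 = 28.405155 m
RSR: p² = 2 + d² − 2cos(α−β) + 2d(sin β − sin α) = 50.661440; p = √p² = 7.117685; φ = atan2(cos α − cos β, d − sin α + sin β) = -0.215968 rad; t = (α − φ) mod 2π = 4.001421 rad, q = (φ − β) mod 2π = 5.308165 rad → L = 3.6·(4.001421 + 7.117685 + 5.308165) = 3.6·16.427271 = 59.138176 m
LSR: p² = d² − 2 + 2cos(α−β) + 2d(sin α + sin β) = 29.088286; p = √p² = 5.393356; φ = atan2(−cos α − cos β, d + sin α + sin β) − atan2(−2, p) = 0.368023 rad; t = (φ − α) mod 2π = 2.865756 rad, q = (φ − β) mod 2π = 5.892157 rad → L = 3.6·(2.865756 + 5.393356 + 5.892157) = 3.6·14.151268 = 50.944565 m
RSL: p² = d² − 2 + 2cos(α−β) − 2d(sin α + sin β) = 27.095831; p = √p² = 5.205366; φ = atan2(cos α + cos β, d − sin α − sin β) − atan2(2, p) = -0.380152 rad; t = (α − φ) mod 2π = 4.165605 rad, q = (β − φ) mod 2π = 1.139204 rad → L = 3.6·(4.165605 + 5.205366 + 1.139204) = 3.6·10.510174 = 37.836628 m
RLR: c = (6 − d² + 2cos(α−β) + 2d(sin α − sin β))/8 = -5.332680, |c| > 1 → infeasible
LRL: c = (6 − d² + 2cos(α−β) − 2d(sin α − sin β))/8 = -1.683707, |c| > 1 → infeasible
Shortest: LSL with L = 28.405155 m ≈ 28.4052 m

28.4052 m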